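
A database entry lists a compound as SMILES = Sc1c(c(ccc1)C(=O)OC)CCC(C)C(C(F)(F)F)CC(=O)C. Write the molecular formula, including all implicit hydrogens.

Walk through each heavy atom and fill implicit hydrogens from standard valence (C 4, N 3, O 2, S 2, halogen 1); for lowercase aromatic atoms, an aromatic c carries 1 H when it has two neighbours and 0 H with three, and aromatic n carries 0 H:
  atom 1: S, bond orders sum to 1 (valence 2) → 1 H
  atom 2: aromatic c, 3 neighbours → 0 H
  atom 3: aromatic c, 3 neighbours → 0 H
  atom 4: aromatic c, 3 neighbours → 0 H
  atom 5: aromatic c, 2 neighbours → 1 H
  atom 6: aromatic c, 2 neighbours → 1 H
  atom 7: aromatic c, 2 neighbours → 1 H
  atom 8: C, bond orders sum to 4 (valence 4) → 0 H
  atom 9: O, bond orders sum to 2 (valence 2) → 0 H
  atom 10: O, bond orders sum to 2 (valence 2) → 0 H
  atom 11: C, bond orders sum to 1 (valence 4) → 3 H
  atom 12: C, bond orders sum to 2 (valence 4) → 2 H
  atom 13: C, bond orders sum to 2 (valence 4) → 2 H
  atom 14: C, bond orders sum to 3 (valence 4) → 1 H
  atom 15: C, bond orders sum to 1 (valence 4) → 3 H
  atom 16: C, bond orders sum to 3 (valence 4) → 1 H
  atom 17: C, bond orders sum to 4 (valence 4) → 0 H
  atom 18: F (halogen, monovalent) → 0 H
  atom 19: F (halogen, monovalent) → 0 H
  atom 20: F (halogen, monovalent) → 0 H
  atom 21: C, bond orders sum to 2 (valence 4) → 2 H
  atom 22: C, bond orders sum to 4 (valence 4) → 0 H
  atom 23: O, bond orders sum to 2 (valence 2) → 0 H
  atom 24: C, bond orders sum to 1 (valence 4) → 3 H
Totals → C:17, H:21, F:3, O:3, S:1.
In Hill order: C17H21F3O3S.

C17H21F3O3S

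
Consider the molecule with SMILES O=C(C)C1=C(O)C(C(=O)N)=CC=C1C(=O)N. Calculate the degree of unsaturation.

7

Degree of unsaturation = (number of rings) + (number of π bonds).
Ring closures in the SMILES: 1.
π bonds: 6 double bonds (each 1 DoU) → 6 DoU from unsaturation.
Total DoU = 1 + 6 = 7.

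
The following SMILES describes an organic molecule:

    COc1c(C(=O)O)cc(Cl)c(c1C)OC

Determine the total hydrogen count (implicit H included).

Walk through each heavy atom and fill implicit hydrogens from standard valence (C 4, N 3, O 2, S 2, halogen 1); for lowercase aromatic atoms, an aromatic c carries 1 H when it has two neighbours and 0 H with three, and aromatic n carries 0 H:
  atom 1: C, bond orders sum to 1 (valence 4) → 3 H
  atom 2: O, bond orders sum to 2 (valence 2) → 0 H
  atom 3: aromatic c, 3 neighbours → 0 H
  atom 4: aromatic c, 3 neighbours → 0 H
  atom 5: C, bond orders sum to 4 (valence 4) → 0 H
  atom 6: O, bond orders sum to 2 (valence 2) → 0 H
  atom 7: O, bond orders sum to 1 (valence 2) → 1 H
  atom 8: aromatic c, 2 neighbours → 1 H
  atom 9: aromatic c, 3 neighbours → 0 H
  atom 10: Cl (halogen, monovalent) → 0 H
  atom 11: aromatic c, 3 neighbours → 0 H
  atom 12: aromatic c, 3 neighbours → 0 H
  atom 13: C, bond orders sum to 1 (valence 4) → 3 H
  atom 14: O, bond orders sum to 2 (valence 2) → 0 H
  atom 15: C, bond orders sum to 1 (valence 4) → 3 H
Total hydrogens: 11.

11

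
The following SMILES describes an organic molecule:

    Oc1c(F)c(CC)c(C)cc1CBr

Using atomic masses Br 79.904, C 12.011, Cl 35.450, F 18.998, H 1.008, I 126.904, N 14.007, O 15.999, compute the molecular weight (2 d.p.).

First, the molecular formula is C10H12BrFO (counting implicit H from valence).
  Br: 1 × 79.904 = 79.904
  C: 10 × 12.011 = 120.110
  F: 1 × 18.998 = 18.998
  H: 12 × 1.008 = 12.096
  O: 1 × 15.999 = 15.999
Sum: 1×79.904 + 10×12.011 + 1×18.998 + 12×1.008 + 1×15.999 = 247.107 → 247.11 g/mol.

247.11 g/mol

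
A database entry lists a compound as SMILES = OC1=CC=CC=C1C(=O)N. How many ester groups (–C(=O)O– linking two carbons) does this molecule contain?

0

Scan the SMILES for the ester motif — none present.
Groups that are present: 1 amide, 1 hydroxyl.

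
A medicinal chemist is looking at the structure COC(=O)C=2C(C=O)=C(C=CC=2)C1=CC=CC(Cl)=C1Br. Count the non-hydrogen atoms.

Every atom symbol written in the SMILES (organic subset) is one heavy atom; implicit H are not written.
Heavy atoms by element → Br:1, C:15, Cl:1, O:3.
Total: 20.

20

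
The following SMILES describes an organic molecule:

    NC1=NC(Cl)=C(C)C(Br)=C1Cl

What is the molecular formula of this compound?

Walk through each heavy atom and fill implicit hydrogens from standard valence (C 4, N 3, O 2, S 2, halogen 1):
  atom 1: N, bond orders sum to 1 (valence 3) → 2 H
  atom 2: C, bond orders sum to 4 (valence 4) → 0 H
  atom 3: N, bond orders sum to 3 (valence 3) → 0 H
  atom 4: C, bond orders sum to 4 (valence 4) → 0 H
  atom 5: Cl (halogen, monovalent) → 0 H
  atom 6: C, bond orders sum to 4 (valence 4) → 0 H
  atom 7: C, bond orders sum to 1 (valence 4) → 3 H
  atom 8: C, bond orders sum to 4 (valence 4) → 0 H
  atom 9: Br (halogen, monovalent) → 0 H
  atom 10: C, bond orders sum to 4 (valence 4) → 0 H
  atom 11: Cl (halogen, monovalent) → 0 H
Totals → C:6, H:5, Br:1, Cl:2, N:2.
In Hill order: C6H5BrCl2N2.

C6H5BrCl2N2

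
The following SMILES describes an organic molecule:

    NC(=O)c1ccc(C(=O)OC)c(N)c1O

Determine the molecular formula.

Walk through each heavy atom and fill implicit hydrogens from standard valence (C 4, N 3, O 2, S 2, halogen 1); for lowercase aromatic atoms, an aromatic c carries 1 H when it has two neighbours and 0 H with three, and aromatic n carries 0 H:
  atom 1: N, bond orders sum to 1 (valence 3) → 2 H
  atom 2: C, bond orders sum to 4 (valence 4) → 0 H
  atom 3: O, bond orders sum to 2 (valence 2) → 0 H
  atom 4: aromatic c, 3 neighbours → 0 H
  atom 5: aromatic c, 2 neighbours → 1 H
  atom 6: aromatic c, 2 neighbours → 1 H
  atom 7: aromatic c, 3 neighbours → 0 H
  atom 8: C, bond orders sum to 4 (valence 4) → 0 H
  atom 9: O, bond orders sum to 2 (valence 2) → 0 H
  atom 10: O, bond orders sum to 2 (valence 2) → 0 H
  atom 11: C, bond orders sum to 1 (valence 4) → 3 H
  atom 12: aromatic c, 3 neighbours → 0 H
  atom 13: N, bond orders sum to 1 (valence 3) → 2 H
  atom 14: aromatic c, 3 neighbours → 0 H
  atom 15: O, bond orders sum to 1 (valence 2) → 1 H
Totals → C:9, H:10, N:2, O:4.

C9H10N2O4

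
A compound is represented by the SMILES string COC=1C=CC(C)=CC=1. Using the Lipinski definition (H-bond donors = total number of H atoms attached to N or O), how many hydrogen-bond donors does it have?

Donors: find every N or O and count the H atoms it carries.
  atom 2 (O): bond orders sum to 2 → 0 H
Lipinski HBD = 0.

0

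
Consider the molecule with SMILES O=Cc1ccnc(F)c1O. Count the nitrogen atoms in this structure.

1

Scan the SMILES for N atoms (remember two-letter symbols like Cl and Br are single atoms).
Nitrogen count: 1.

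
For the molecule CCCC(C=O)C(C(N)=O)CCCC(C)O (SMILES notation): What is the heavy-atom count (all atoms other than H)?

Every atom symbol written in the SMILES (organic subset) is one heavy atom; implicit H are not written.
Heavy atoms by element → C:12, N:1, O:3.
Total: 16.

16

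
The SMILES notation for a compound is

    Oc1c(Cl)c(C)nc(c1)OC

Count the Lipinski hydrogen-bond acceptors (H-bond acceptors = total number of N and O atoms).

3

N atoms: 1; O atoms: 2.
Lipinski HBA = 1 + 2 = 3.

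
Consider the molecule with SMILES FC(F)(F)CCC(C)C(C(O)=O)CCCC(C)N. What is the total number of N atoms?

1

Scan the SMILES for N atoms (remember two-letter symbols like Cl and Br are single atoms).
Nitrogen count: 1.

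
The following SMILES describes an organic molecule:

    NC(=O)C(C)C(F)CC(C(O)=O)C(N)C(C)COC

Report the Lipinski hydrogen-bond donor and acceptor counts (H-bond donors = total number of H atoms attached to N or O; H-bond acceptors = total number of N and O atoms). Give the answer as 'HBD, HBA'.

Donors: find every N or O and count the H atoms it carries.
  atom 1 (N): bond orders sum to 1 → 2 H
  atom 3 (O): bond orders sum to 2 → 0 H
  atom 11 (O): bond orders sum to 1 → 1 H
  atom 12 (O): bond orders sum to 2 → 0 H
  atom 14 (N): bond orders sum to 1 → 2 H
  atom 18 (O): bond orders sum to 2 → 0 H
Lipinski HBD = 5.
Acceptors: N atoms = 2, O atoms = 4 → HBA = 6.

5, 6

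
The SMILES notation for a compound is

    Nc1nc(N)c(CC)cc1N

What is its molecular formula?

Walk through each heavy atom and fill implicit hydrogens from standard valence (C 4, N 3, O 2, S 2, halogen 1); for lowercase aromatic atoms, an aromatic c carries 1 H when it has two neighbours and 0 H with three, and aromatic n carries 0 H:
  atom 1: N, bond orders sum to 1 (valence 3) → 2 H
  atom 2: aromatic c, 3 neighbours → 0 H
  atom 3: aromatic n, 2 neighbours → 0 H
  atom 4: aromatic c, 3 neighbours → 0 H
  atom 5: N, bond orders sum to 1 (valence 3) → 2 H
  atom 6: aromatic c, 3 neighbours → 0 H
  atom 7: C, bond orders sum to 2 (valence 4) → 2 H
  atom 8: C, bond orders sum to 1 (valence 4) → 3 H
  atom 9: aromatic c, 2 neighbours → 1 H
  atom 10: aromatic c, 3 neighbours → 0 H
  atom 11: N, bond orders sum to 1 (valence 3) → 2 H
Totals → C:7, H:12, N:4.

C7H12N4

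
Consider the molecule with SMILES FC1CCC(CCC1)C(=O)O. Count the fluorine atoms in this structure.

Scan the SMILES for F atoms (remember two-letter symbols like Cl and Br are single atoms).
Fluorine count: 1.

1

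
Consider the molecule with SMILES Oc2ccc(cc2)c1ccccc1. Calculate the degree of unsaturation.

Molecular formula: C12H10O.
DoU = (2C + 2 + N − H − X) / 2, where X is the halogen count and O/S are ignored.
    = (2·12 + 2 + 0 − 10 − 0) / 2 = 16 / 2 = 8.

8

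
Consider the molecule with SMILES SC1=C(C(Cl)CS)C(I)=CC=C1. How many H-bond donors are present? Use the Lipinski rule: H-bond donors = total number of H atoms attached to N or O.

Donors: find every N or O and count the H atoms it carries.
  (no N or O atoms present)
Lipinski HBD = 0.

0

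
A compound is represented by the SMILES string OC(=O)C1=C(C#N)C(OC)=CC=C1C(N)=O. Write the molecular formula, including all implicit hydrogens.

Walk through each heavy atom and fill implicit hydrogens from standard valence (C 4, N 3, O 2, S 2, halogen 1):
  atom 1: O, bond orders sum to 1 (valence 2) → 1 H
  atom 2: C, bond orders sum to 4 (valence 4) → 0 H
  atom 3: O, bond orders sum to 2 (valence 2) → 0 H
  atom 4: C, bond orders sum to 4 (valence 4) → 0 H
  atom 5: C, bond orders sum to 4 (valence 4) → 0 H
  atom 6: C, bond orders sum to 4 (valence 4) → 0 H
  atom 7: N, bond orders sum to 3 (valence 3) → 0 H
  atom 8: C, bond orders sum to 4 (valence 4) → 0 H
  atom 9: O, bond orders sum to 2 (valence 2) → 0 H
  atom 10: C, bond orders sum to 1 (valence 4) → 3 H
  atom 11: C, bond orders sum to 3 (valence 4) → 1 H
  atom 12: C, bond orders sum to 3 (valence 4) → 1 H
  atom 13: C, bond orders sum to 4 (valence 4) → 0 H
  atom 14: C, bond orders sum to 4 (valence 4) → 0 H
  atom 15: N, bond orders sum to 1 (valence 3) → 2 H
  atom 16: O, bond orders sum to 2 (valence 2) → 0 H
Totals → C:10, H:8, N:2, O:4.

C10H8N2O4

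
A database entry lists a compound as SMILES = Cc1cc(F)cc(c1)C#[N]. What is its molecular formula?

C8H6FN

Walk through each heavy atom and fill implicit hydrogens from standard valence (C 4, N 3, O 2, S 2, halogen 1); for lowercase aromatic atoms, an aromatic c carries 1 H when it has two neighbours and 0 H with three, and aromatic n carries 0 H:
  atom 1: C, bond orders sum to 1 (valence 4) → 3 H
  atom 2: aromatic c, 3 neighbours → 0 H
  atom 3: aromatic c, 2 neighbours → 1 H
  atom 4: aromatic c, 3 neighbours → 0 H
  atom 5: F (halogen, monovalent) → 0 H
  atom 6: aromatic c, 2 neighbours → 1 H
  atom 7: aromatic c, 3 neighbours → 0 H
  atom 8: aromatic c, 2 neighbours → 1 H
  atom 9: C, bond orders sum to 4 (valence 4) → 0 H
  atom 10: N with explicit H count 0
Totals → C:8, H:6, F:1, N:1.
In Hill order: C8H6FN.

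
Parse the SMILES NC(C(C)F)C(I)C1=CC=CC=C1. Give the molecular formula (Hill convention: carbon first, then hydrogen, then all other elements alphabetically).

Walk through each heavy atom and fill implicit hydrogens from standard valence (C 4, N 3, O 2, S 2, halogen 1):
  atom 1: N, bond orders sum to 1 (valence 3) → 2 H
  atom 2: C, bond orders sum to 3 (valence 4) → 1 H
  atom 3: C, bond orders sum to 3 (valence 4) → 1 H
  atom 4: C, bond orders sum to 1 (valence 4) → 3 H
  atom 5: F (halogen, monovalent) → 0 H
  atom 6: C, bond orders sum to 3 (valence 4) → 1 H
  atom 7: I (halogen, monovalent) → 0 H
  atom 8: C, bond orders sum to 4 (valence 4) → 0 H
  atom 9: C, bond orders sum to 3 (valence 4) → 1 H
  atom 10: C, bond orders sum to 3 (valence 4) → 1 H
  atom 11: C, bond orders sum to 3 (valence 4) → 1 H
  atom 12: C, bond orders sum to 3 (valence 4) → 1 H
  atom 13: C, bond orders sum to 3 (valence 4) → 1 H
Totals → C:10, H:13, F:1, I:1, N:1.
In Hill order: C10H13FIN.

C10H13FIN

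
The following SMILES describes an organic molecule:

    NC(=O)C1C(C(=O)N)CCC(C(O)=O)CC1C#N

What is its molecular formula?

Walk through each heavy atom and fill implicit hydrogens from standard valence (C 4, N 3, O 2, S 2, halogen 1):
  atom 1: N, bond orders sum to 1 (valence 3) → 2 H
  atom 2: C, bond orders sum to 4 (valence 4) → 0 H
  atom 3: O, bond orders sum to 2 (valence 2) → 0 H
  atom 4: C, bond orders sum to 3 (valence 4) → 1 H
  atom 5: C, bond orders sum to 3 (valence 4) → 1 H
  atom 6: C, bond orders sum to 4 (valence 4) → 0 H
  atom 7: O, bond orders sum to 2 (valence 2) → 0 H
  atom 8: N, bond orders sum to 1 (valence 3) → 2 H
  atom 9: C, bond orders sum to 2 (valence 4) → 2 H
  atom 10: C, bond orders sum to 2 (valence 4) → 2 H
  atom 11: C, bond orders sum to 3 (valence 4) → 1 H
  atom 12: C, bond orders sum to 4 (valence 4) → 0 H
  atom 13: O, bond orders sum to 1 (valence 2) → 1 H
  atom 14: O, bond orders sum to 2 (valence 2) → 0 H
  atom 15: C, bond orders sum to 2 (valence 4) → 2 H
  atom 16: C, bond orders sum to 3 (valence 4) → 1 H
  atom 17: C, bond orders sum to 4 (valence 4) → 0 H
  atom 18: N, bond orders sum to 3 (valence 3) → 0 H
Totals → C:11, H:15, N:3, O:4.
In Hill order: C11H15N3O4.

C11H15N3O4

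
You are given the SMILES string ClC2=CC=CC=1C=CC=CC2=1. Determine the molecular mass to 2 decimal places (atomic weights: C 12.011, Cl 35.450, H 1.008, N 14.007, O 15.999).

162.62 g/mol

First, the molecular formula is C10H7Cl (counting implicit H from valence).
  C: 10 × 12.011 = 120.110
  Cl: 1 × 35.450 = 35.450
  H: 7 × 1.008 = 7.056
Sum: 10×12.011 + 1×35.450 + 7×1.008 = 162.616 → 162.62 g/mol.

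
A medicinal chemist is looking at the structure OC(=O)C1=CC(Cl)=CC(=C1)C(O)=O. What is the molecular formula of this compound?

C8H5ClO4

Walk through each heavy atom and fill implicit hydrogens from standard valence (C 4, N 3, O 2, S 2, halogen 1):
  atom 1: O, bond orders sum to 1 (valence 2) → 1 H
  atom 2: C, bond orders sum to 4 (valence 4) → 0 H
  atom 3: O, bond orders sum to 2 (valence 2) → 0 H
  atom 4: C, bond orders sum to 4 (valence 4) → 0 H
  atom 5: C, bond orders sum to 3 (valence 4) → 1 H
  atom 6: C, bond orders sum to 4 (valence 4) → 0 H
  atom 7: Cl (halogen, monovalent) → 0 H
  atom 8: C, bond orders sum to 3 (valence 4) → 1 H
  atom 9: C, bond orders sum to 4 (valence 4) → 0 H
  atom 10: C, bond orders sum to 3 (valence 4) → 1 H
  atom 11: C, bond orders sum to 4 (valence 4) → 0 H
  atom 12: O, bond orders sum to 1 (valence 2) → 1 H
  atom 13: O, bond orders sum to 2 (valence 2) → 0 H
Totals → C:8, H:5, Cl:1, O:4.
In Hill order: C8H5ClO4.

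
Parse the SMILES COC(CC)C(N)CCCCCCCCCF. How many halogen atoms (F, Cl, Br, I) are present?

1

Halogen atoms appear at heavy-atom position 17 (1×F).
Other groups present: 1 ether, 1 primary amine.
Halogen count: 1.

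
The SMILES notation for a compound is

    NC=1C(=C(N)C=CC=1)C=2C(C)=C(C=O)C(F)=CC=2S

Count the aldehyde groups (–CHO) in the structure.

The aldehyde motif appears at heavy-atom position 13 in the SMILES.
Other groups present: 2 primary amine, 1 thiol.
Aldehyde count: 1.

1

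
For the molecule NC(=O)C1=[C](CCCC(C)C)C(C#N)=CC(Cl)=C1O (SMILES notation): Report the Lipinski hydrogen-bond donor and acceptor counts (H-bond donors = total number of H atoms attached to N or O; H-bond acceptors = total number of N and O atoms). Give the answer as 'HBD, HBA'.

3, 4

Donors: find every N or O and count the H atoms it carries.
  atom 1 (N): bond orders sum to 1 → 2 H
  atom 3 (O): bond orders sum to 2 → 0 H
  atom 14 (N): bond orders sum to 3 → 0 H
  atom 19 (O): bond orders sum to 1 → 1 H
Lipinski HBD = 3.
Acceptors: N atoms = 2, O atoms = 2 → HBA = 4.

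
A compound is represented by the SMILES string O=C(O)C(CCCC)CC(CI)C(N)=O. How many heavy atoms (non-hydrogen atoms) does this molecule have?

Every atom symbol written in the SMILES (organic subset) is one heavy atom; implicit H are not written.
Heavy atoms by element → C:10, I:1, N:1, O:3.
Total: 15.

15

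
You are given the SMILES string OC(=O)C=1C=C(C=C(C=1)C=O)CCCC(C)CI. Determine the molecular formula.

Walk through each heavy atom and fill implicit hydrogens from standard valence (C 4, N 3, O 2, S 2, halogen 1):
  atom 1: O, bond orders sum to 1 (valence 2) → 1 H
  atom 2: C, bond orders sum to 4 (valence 4) → 0 H
  atom 3: O, bond orders sum to 2 (valence 2) → 0 H
  atom 4: C, bond orders sum to 4 (valence 4) → 0 H
  atom 5: C, bond orders sum to 3 (valence 4) → 1 H
  atom 6: C, bond orders sum to 4 (valence 4) → 0 H
  atom 7: C, bond orders sum to 3 (valence 4) → 1 H
  atom 8: C, bond orders sum to 4 (valence 4) → 0 H
  atom 9: C, bond orders sum to 3 (valence 4) → 1 H
  atom 10: C, bond orders sum to 3 (valence 4) → 1 H
  atom 11: O, bond orders sum to 2 (valence 2) → 0 H
  atom 12: C, bond orders sum to 2 (valence 4) → 2 H
  atom 13: C, bond orders sum to 2 (valence 4) → 2 H
  atom 14: C, bond orders sum to 2 (valence 4) → 2 H
  atom 15: C, bond orders sum to 3 (valence 4) → 1 H
  atom 16: C, bond orders sum to 1 (valence 4) → 3 H
  atom 17: C, bond orders sum to 2 (valence 4) → 2 H
  atom 18: I (halogen, monovalent) → 0 H
Totals → C:14, H:17, I:1, O:3.
In Hill order: C14H17IO3.

C14H17IO3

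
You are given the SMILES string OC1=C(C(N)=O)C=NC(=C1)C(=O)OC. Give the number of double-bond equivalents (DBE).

6

Degree of unsaturation = (number of rings) + (number of π bonds).
Ring closures in the SMILES: 1.
π bonds: 5 double bonds (each 1 DoU) → 5 DoU from unsaturation.
Total DoU = 1 + 5 = 6.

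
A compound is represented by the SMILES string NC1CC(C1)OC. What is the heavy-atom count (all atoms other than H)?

Every atom symbol written in the SMILES (organic subset) is one heavy atom; implicit H are not written.
Heavy atoms by element → C:5, N:1, O:1.
Total: 7.

7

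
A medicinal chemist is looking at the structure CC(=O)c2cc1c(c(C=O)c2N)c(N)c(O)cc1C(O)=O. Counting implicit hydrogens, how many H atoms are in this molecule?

Walk through each heavy atom and fill implicit hydrogens from standard valence (C 4, N 3, O 2, S 2, halogen 1); for lowercase aromatic atoms, an aromatic c carries 1 H when it has two neighbours and 0 H with three, and aromatic n carries 0 H:
  atom 1: C, bond orders sum to 1 (valence 4) → 3 H
  atom 2: C, bond orders sum to 4 (valence 4) → 0 H
  atom 3: O, bond orders sum to 2 (valence 2) → 0 H
  atom 4: aromatic c, 3 neighbours → 0 H
  atom 5: aromatic c, 2 neighbours → 1 H
  atom 6: aromatic c, 3 neighbours → 0 H
  atom 7: aromatic c, 3 neighbours → 0 H
  atom 8: aromatic c, 3 neighbours → 0 H
  atom 9: C, bond orders sum to 3 (valence 4) → 1 H
  atom 10: O, bond orders sum to 2 (valence 2) → 0 H
  atom 11: aromatic c, 3 neighbours → 0 H
  atom 12: N, bond orders sum to 1 (valence 3) → 2 H
  atom 13: aromatic c, 3 neighbours → 0 H
  atom 14: N, bond orders sum to 1 (valence 3) → 2 H
  atom 15: aromatic c, 3 neighbours → 0 H
  atom 16: O, bond orders sum to 1 (valence 2) → 1 H
  atom 17: aromatic c, 2 neighbours → 1 H
  atom 18: aromatic c, 3 neighbours → 0 H
  atom 19: C, bond orders sum to 4 (valence 4) → 0 H
  atom 20: O, bond orders sum to 1 (valence 2) → 1 H
  atom 21: O, bond orders sum to 2 (valence 2) → 0 H
Total hydrogens: 12.

12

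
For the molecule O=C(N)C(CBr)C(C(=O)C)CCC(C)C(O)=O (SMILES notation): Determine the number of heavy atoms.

Every atom symbol written in the SMILES (organic subset) is one heavy atom; implicit H are not written.
Heavy atoms by element → Br:1, C:11, N:1, O:4.
Total: 17.

17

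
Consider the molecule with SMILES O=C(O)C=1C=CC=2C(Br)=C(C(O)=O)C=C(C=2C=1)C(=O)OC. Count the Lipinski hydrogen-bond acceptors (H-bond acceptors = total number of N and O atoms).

6

N atoms: 0; O atoms: 6.
Lipinski HBA = 0 + 6 = 6.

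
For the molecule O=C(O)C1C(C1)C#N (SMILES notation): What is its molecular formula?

C5H5NO2

Walk through each heavy atom and fill implicit hydrogens from standard valence (C 4, N 3, O 2, S 2, halogen 1):
  atom 1: O, bond orders sum to 2 (valence 2) → 0 H
  atom 2: C, bond orders sum to 4 (valence 4) → 0 H
  atom 3: O, bond orders sum to 1 (valence 2) → 1 H
  atom 4: C, bond orders sum to 3 (valence 4) → 1 H
  atom 5: C, bond orders sum to 3 (valence 4) → 1 H
  atom 6: C, bond orders sum to 2 (valence 4) → 2 H
  atom 7: C, bond orders sum to 4 (valence 4) → 0 H
  atom 8: N, bond orders sum to 3 (valence 3) → 0 H
Totals → C:5, H:5, N:1, O:2.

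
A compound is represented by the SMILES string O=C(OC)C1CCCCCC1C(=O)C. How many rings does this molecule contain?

1

In SMILES, each pair of matching ring-closure digits denotes one ring-closing bond; the number of such bonds equals the number of independent rings.
Ring-closure bonds here: 1.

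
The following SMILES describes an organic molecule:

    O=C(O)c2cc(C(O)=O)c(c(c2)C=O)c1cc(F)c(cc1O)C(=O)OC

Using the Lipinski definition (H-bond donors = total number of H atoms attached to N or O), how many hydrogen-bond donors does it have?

3

Donors: find every N or O and count the H atoms it carries.
  atom 1 (O): bond orders sum to 2 → 0 H
  atom 3 (O): bond orders sum to 1 → 1 H
  atom 8 (O): bond orders sum to 1 → 1 H
  atom 9 (O): bond orders sum to 2 → 0 H
  atom 14 (O): bond orders sum to 2 → 0 H
  atom 22 (O): bond orders sum to 1 → 1 H
  atom 24 (O): bond orders sum to 2 → 0 H
  atom 25 (O): bond orders sum to 2 → 0 H
Lipinski HBD = 3.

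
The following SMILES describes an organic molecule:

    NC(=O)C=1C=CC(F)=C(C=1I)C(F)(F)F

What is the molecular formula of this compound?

C8H4F4INO

Walk through each heavy atom and fill implicit hydrogens from standard valence (C 4, N 3, O 2, S 2, halogen 1):
  atom 1: N, bond orders sum to 1 (valence 3) → 2 H
  atom 2: C, bond orders sum to 4 (valence 4) → 0 H
  atom 3: O, bond orders sum to 2 (valence 2) → 0 H
  atom 4: C, bond orders sum to 4 (valence 4) → 0 H
  atom 5: C, bond orders sum to 3 (valence 4) → 1 H
  atom 6: C, bond orders sum to 3 (valence 4) → 1 H
  atom 7: C, bond orders sum to 4 (valence 4) → 0 H
  atom 8: F (halogen, monovalent) → 0 H
  atom 9: C, bond orders sum to 4 (valence 4) → 0 H
  atom 10: C, bond orders sum to 4 (valence 4) → 0 H
  atom 11: I (halogen, monovalent) → 0 H
  atom 12: C, bond orders sum to 4 (valence 4) → 0 H
  atom 13: F (halogen, monovalent) → 0 H
  atom 14: F (halogen, monovalent) → 0 H
  atom 15: F (halogen, monovalent) → 0 H
Totals → C:8, H:4, F:4, I:1, N:1, O:1.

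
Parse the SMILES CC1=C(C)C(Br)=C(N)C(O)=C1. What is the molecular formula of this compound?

C8H10BrNO

Walk through each heavy atom and fill implicit hydrogens from standard valence (C 4, N 3, O 2, S 2, halogen 1):
  atom 1: C, bond orders sum to 1 (valence 4) → 3 H
  atom 2: C, bond orders sum to 4 (valence 4) → 0 H
  atom 3: C, bond orders sum to 4 (valence 4) → 0 H
  atom 4: C, bond orders sum to 1 (valence 4) → 3 H
  atom 5: C, bond orders sum to 4 (valence 4) → 0 H
  atom 6: Br (halogen, monovalent) → 0 H
  atom 7: C, bond orders sum to 4 (valence 4) → 0 H
  atom 8: N, bond orders sum to 1 (valence 3) → 2 H
  atom 9: C, bond orders sum to 4 (valence 4) → 0 H
  atom 10: O, bond orders sum to 1 (valence 2) → 1 H
  atom 11: C, bond orders sum to 3 (valence 4) → 1 H
Totals → C:8, H:10, Br:1, N:1, O:1.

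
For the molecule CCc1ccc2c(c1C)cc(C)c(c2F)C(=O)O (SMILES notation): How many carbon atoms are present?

15

Count every carbon token in the SMILES (each C, including those in ring-closure positions and inside branches).
Carbon count: 15.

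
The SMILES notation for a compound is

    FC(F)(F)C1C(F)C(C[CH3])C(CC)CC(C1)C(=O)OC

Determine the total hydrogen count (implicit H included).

Walk through each heavy atom and fill implicit hydrogens from standard valence (C 4, N 3, O 2, S 2, halogen 1):
  atom 1: F (halogen, monovalent) → 0 H
  atom 2: C, bond orders sum to 4 (valence 4) → 0 H
  atom 3: F (halogen, monovalent) → 0 H
  atom 4: F (halogen, monovalent) → 0 H
  atom 5: C, bond orders sum to 3 (valence 4) → 1 H
  atom 6: C, bond orders sum to 3 (valence 4) → 1 H
  atom 7: F (halogen, monovalent) → 0 H
  atom 8: C, bond orders sum to 3 (valence 4) → 1 H
  atom 9: C, bond orders sum to 2 (valence 4) → 2 H
  atom 10: C with explicit H count 3
  atom 11: C, bond orders sum to 3 (valence 4) → 1 H
  atom 12: C, bond orders sum to 2 (valence 4) → 2 H
  atom 13: C, bond orders sum to 1 (valence 4) → 3 H
  atom 14: C, bond orders sum to 2 (valence 4) → 2 H
  atom 15: C, bond orders sum to 3 (valence 4) → 1 H
  atom 16: C, bond orders sum to 2 (valence 4) → 2 H
  atom 17: C, bond orders sum to 4 (valence 4) → 0 H
  atom 18: O, bond orders sum to 2 (valence 2) → 0 H
  atom 19: O, bond orders sum to 2 (valence 2) → 0 H
  atom 20: C, bond orders sum to 1 (valence 4) → 3 H
Total hydrogens: 22.

22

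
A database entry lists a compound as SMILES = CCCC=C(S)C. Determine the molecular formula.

Walk through each heavy atom and fill implicit hydrogens from standard valence (C 4, N 3, O 2, S 2, halogen 1):
  atom 1: C, bond orders sum to 1 (valence 4) → 3 H
  atom 2: C, bond orders sum to 2 (valence 4) → 2 H
  atom 3: C, bond orders sum to 2 (valence 4) → 2 H
  atom 4: C, bond orders sum to 3 (valence 4) → 1 H
  atom 5: C, bond orders sum to 4 (valence 4) → 0 H
  atom 6: S, bond orders sum to 1 (valence 2) → 1 H
  atom 7: C, bond orders sum to 1 (valence 4) → 3 H
Totals → C:6, H:12, S:1.
In Hill order: C6H12S.

C6H12S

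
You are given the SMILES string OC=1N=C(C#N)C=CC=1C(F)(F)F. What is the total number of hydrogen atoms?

3

Walk through each heavy atom and fill implicit hydrogens from standard valence (C 4, N 3, O 2, S 2, halogen 1):
  atom 1: O, bond orders sum to 1 (valence 2) → 1 H
  atom 2: C, bond orders sum to 4 (valence 4) → 0 H
  atom 3: N, bond orders sum to 3 (valence 3) → 0 H
  atom 4: C, bond orders sum to 4 (valence 4) → 0 H
  atom 5: C, bond orders sum to 4 (valence 4) → 0 H
  atom 6: N, bond orders sum to 3 (valence 3) → 0 H
  atom 7: C, bond orders sum to 3 (valence 4) → 1 H
  atom 8: C, bond orders sum to 3 (valence 4) → 1 H
  atom 9: C, bond orders sum to 4 (valence 4) → 0 H
  atom 10: C, bond orders sum to 4 (valence 4) → 0 H
  atom 11: F (halogen, monovalent) → 0 H
  atom 12: F (halogen, monovalent) → 0 H
  atom 13: F (halogen, monovalent) → 0 H
Total hydrogens: 3.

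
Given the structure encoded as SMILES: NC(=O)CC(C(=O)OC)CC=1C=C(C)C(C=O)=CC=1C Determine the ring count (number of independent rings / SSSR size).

In SMILES, each pair of matching ring-closure digits denotes one ring-closing bond; the number of such bonds equals the number of independent rings.
Ring-closure bonds here: 1.

1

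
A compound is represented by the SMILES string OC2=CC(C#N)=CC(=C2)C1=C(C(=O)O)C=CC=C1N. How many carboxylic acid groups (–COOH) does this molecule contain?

1

The carboxylic acid motif appears at heavy-atom position 12 in the SMILES.
Other groups present: 1 hydroxyl, 1 nitrile, 1 primary amine.
Carboxylic acid count: 1.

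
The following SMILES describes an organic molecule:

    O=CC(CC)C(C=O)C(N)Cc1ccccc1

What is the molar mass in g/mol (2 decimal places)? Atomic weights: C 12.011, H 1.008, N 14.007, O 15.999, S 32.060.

233.31 g/mol

First, the molecular formula is C14H19NO2 (counting implicit H from valence).
  C: 14 × 12.011 = 168.154
  H: 19 × 1.008 = 19.152
  N: 1 × 14.007 = 14.007
  O: 2 × 15.999 = 31.998
Sum: 14×12.011 + 19×1.008 + 1×14.007 + 2×15.999 = 233.311 → 233.31 g/mol.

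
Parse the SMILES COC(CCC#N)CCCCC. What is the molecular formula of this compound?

Walk through each heavy atom and fill implicit hydrogens from standard valence (C 4, N 3, O 2, S 2, halogen 1):
  atom 1: C, bond orders sum to 1 (valence 4) → 3 H
  atom 2: O, bond orders sum to 2 (valence 2) → 0 H
  atom 3: C, bond orders sum to 3 (valence 4) → 1 H
  atom 4: C, bond orders sum to 2 (valence 4) → 2 H
  atom 5: C, bond orders sum to 2 (valence 4) → 2 H
  atom 6: C, bond orders sum to 4 (valence 4) → 0 H
  atom 7: N, bond orders sum to 3 (valence 3) → 0 H
  atom 8: C, bond orders sum to 2 (valence 4) → 2 H
  atom 9: C, bond orders sum to 2 (valence 4) → 2 H
  atom 10: C, bond orders sum to 2 (valence 4) → 2 H
  atom 11: C, bond orders sum to 2 (valence 4) → 2 H
  atom 12: C, bond orders sum to 1 (valence 4) → 3 H
Totals → C:10, H:19, N:1, O:1.

C10H19NO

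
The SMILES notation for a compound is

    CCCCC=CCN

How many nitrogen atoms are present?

1

Scan the SMILES for N atoms (remember two-letter symbols like Cl and Br are single atoms).
Nitrogen count: 1.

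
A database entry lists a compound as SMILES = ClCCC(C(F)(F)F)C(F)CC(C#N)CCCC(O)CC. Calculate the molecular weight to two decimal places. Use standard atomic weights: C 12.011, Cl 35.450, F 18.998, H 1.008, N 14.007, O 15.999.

331.78 g/mol

First, the molecular formula is C14H22ClF4NO (counting implicit H from valence).
  C: 14 × 12.011 = 168.154
  Cl: 1 × 35.450 = 35.450
  F: 4 × 18.998 = 75.992
  H: 22 × 1.008 = 22.176
  N: 1 × 14.007 = 14.007
  O: 1 × 15.999 = 15.999
Sum: 14×12.011 + 1×35.450 + 4×18.998 + 22×1.008 + 1×14.007 + 1×15.999 = 331.778 → 331.78 g/mol.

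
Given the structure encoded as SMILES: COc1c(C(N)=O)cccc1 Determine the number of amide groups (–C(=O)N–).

1

The amide motif appears at heavy-atom position 5 in the SMILES.
Other groups present: 1 ether.
Amide count: 1.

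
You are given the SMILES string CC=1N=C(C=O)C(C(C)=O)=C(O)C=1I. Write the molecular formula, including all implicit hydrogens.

C9H8INO3

Walk through each heavy atom and fill implicit hydrogens from standard valence (C 4, N 3, O 2, S 2, halogen 1):
  atom 1: C, bond orders sum to 1 (valence 4) → 3 H
  atom 2: C, bond orders sum to 4 (valence 4) → 0 H
  atom 3: N, bond orders sum to 3 (valence 3) → 0 H
  atom 4: C, bond orders sum to 4 (valence 4) → 0 H
  atom 5: C, bond orders sum to 3 (valence 4) → 1 H
  atom 6: O, bond orders sum to 2 (valence 2) → 0 H
  atom 7: C, bond orders sum to 4 (valence 4) → 0 H
  atom 8: C, bond orders sum to 4 (valence 4) → 0 H
  atom 9: C, bond orders sum to 1 (valence 4) → 3 H
  atom 10: O, bond orders sum to 2 (valence 2) → 0 H
  atom 11: C, bond orders sum to 4 (valence 4) → 0 H
  atom 12: O, bond orders sum to 1 (valence 2) → 1 H
  atom 13: C, bond orders sum to 4 (valence 4) → 0 H
  atom 14: I (halogen, monovalent) → 0 H
Totals → C:9, H:8, I:1, N:1, O:3.
In Hill order: C9H8INO3.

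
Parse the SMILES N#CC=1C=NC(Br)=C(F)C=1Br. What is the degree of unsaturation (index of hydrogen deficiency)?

Degree of unsaturation = (number of rings) + (number of π bonds).
Ring closures in the SMILES: 1.
π bonds: 3 double bonds (each 1 DoU), 1 triple bond (each 2 DoU) → 5 DoU from unsaturation.
Total DoU = 1 + 5 = 6.

6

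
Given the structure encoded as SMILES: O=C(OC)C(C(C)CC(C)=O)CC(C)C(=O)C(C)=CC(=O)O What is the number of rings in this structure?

0

In SMILES, each pair of matching ring-closure digits denotes one ring-closing bond; the number of such bonds equals the number of independent rings.
Ring-closure bonds here: 0.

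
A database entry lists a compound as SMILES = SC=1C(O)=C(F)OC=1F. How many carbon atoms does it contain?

Count every carbon token in the SMILES (each C, including those in ring-closure positions and inside branches).
Carbon count: 4.

4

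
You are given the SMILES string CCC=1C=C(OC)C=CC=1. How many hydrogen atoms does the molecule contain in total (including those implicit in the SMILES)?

12

Walk through each heavy atom and fill implicit hydrogens from standard valence (C 4, N 3, O 2, S 2, halogen 1):
  atom 1: C, bond orders sum to 1 (valence 4) → 3 H
  atom 2: C, bond orders sum to 2 (valence 4) → 2 H
  atom 3: C, bond orders sum to 4 (valence 4) → 0 H
  atom 4: C, bond orders sum to 3 (valence 4) → 1 H
  atom 5: C, bond orders sum to 4 (valence 4) → 0 H
  atom 6: O, bond orders sum to 2 (valence 2) → 0 H
  atom 7: C, bond orders sum to 1 (valence 4) → 3 H
  atom 8: C, bond orders sum to 3 (valence 4) → 1 H
  atom 9: C, bond orders sum to 3 (valence 4) → 1 H
  atom 10: C, bond orders sum to 3 (valence 4) → 1 H
Total hydrogens: 12.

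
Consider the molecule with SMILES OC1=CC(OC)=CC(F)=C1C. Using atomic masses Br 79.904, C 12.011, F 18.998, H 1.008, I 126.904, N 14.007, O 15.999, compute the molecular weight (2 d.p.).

First, the molecular formula is C8H9FO2 (counting implicit H from valence).
  C: 8 × 12.011 = 96.088
  F: 1 × 18.998 = 18.998
  H: 9 × 1.008 = 9.072
  O: 2 × 15.999 = 31.998
Sum: 8×12.011 + 1×18.998 + 9×1.008 + 2×15.999 = 156.156 → 156.16 g/mol.

156.16 g/mol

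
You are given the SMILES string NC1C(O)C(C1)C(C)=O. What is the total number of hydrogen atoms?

11

Walk through each heavy atom and fill implicit hydrogens from standard valence (C 4, N 3, O 2, S 2, halogen 1):
  atom 1: N, bond orders sum to 1 (valence 3) → 2 H
  atom 2: C, bond orders sum to 3 (valence 4) → 1 H
  atom 3: C, bond orders sum to 3 (valence 4) → 1 H
  atom 4: O, bond orders sum to 1 (valence 2) → 1 H
  atom 5: C, bond orders sum to 3 (valence 4) → 1 H
  atom 6: C, bond orders sum to 2 (valence 4) → 2 H
  atom 7: C, bond orders sum to 4 (valence 4) → 0 H
  atom 8: C, bond orders sum to 1 (valence 4) → 3 H
  atom 9: O, bond orders sum to 2 (valence 2) → 0 H
Total hydrogens: 11.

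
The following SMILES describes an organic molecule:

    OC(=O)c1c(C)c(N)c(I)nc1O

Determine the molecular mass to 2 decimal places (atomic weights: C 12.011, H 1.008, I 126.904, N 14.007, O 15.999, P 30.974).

294.05 g/mol

First, the molecular formula is C7H7IN2O3 (counting implicit H from valence).
  C: 7 × 12.011 = 84.077
  H: 7 × 1.008 = 7.056
  I: 1 × 126.904 = 126.904
  N: 2 × 14.007 = 28.014
  O: 3 × 15.999 = 47.997
Sum: 7×12.011 + 7×1.008 + 1×126.904 + 2×14.007 + 3×15.999 = 294.048 → 294.05 g/mol.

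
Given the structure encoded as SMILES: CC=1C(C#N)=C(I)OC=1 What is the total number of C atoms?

6

Count every carbon token in the SMILES (each C, including those in ring-closure positions and inside branches).
Carbon count: 6.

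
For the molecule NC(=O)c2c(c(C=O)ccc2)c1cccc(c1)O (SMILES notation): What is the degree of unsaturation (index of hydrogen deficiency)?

Molecular formula: C14H11NO3.
DoU = (2C + 2 + N − H − X) / 2, where X is the halogen count and O/S are ignored.
    = (2·14 + 2 + 1 − 11 − 0) / 2 = 20 / 2 = 10.

10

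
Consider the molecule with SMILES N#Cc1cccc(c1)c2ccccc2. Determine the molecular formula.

Walk through each heavy atom and fill implicit hydrogens from standard valence (C 4, N 3, O 2, S 2, halogen 1); for lowercase aromatic atoms, an aromatic c carries 1 H when it has two neighbours and 0 H with three, and aromatic n carries 0 H:
  atom 1: N, bond orders sum to 3 (valence 3) → 0 H
  atom 2: C, bond orders sum to 4 (valence 4) → 0 H
  atom 3: aromatic c, 3 neighbours → 0 H
  atom 4: aromatic c, 2 neighbours → 1 H
  atom 5: aromatic c, 2 neighbours → 1 H
  atom 6: aromatic c, 2 neighbours → 1 H
  atom 7: aromatic c, 3 neighbours → 0 H
  atom 8: aromatic c, 2 neighbours → 1 H
  atom 9: aromatic c, 3 neighbours → 0 H
  atom 10: aromatic c, 2 neighbours → 1 H
  atom 11: aromatic c, 2 neighbours → 1 H
  atom 12: aromatic c, 2 neighbours → 1 H
  atom 13: aromatic c, 2 neighbours → 1 H
  atom 14: aromatic c, 2 neighbours → 1 H
Totals → C:13, H:9, N:1.

C13H9N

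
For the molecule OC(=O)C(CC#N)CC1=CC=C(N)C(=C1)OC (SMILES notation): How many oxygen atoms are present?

Scan the SMILES for O atoms (remember two-letter symbols like Cl and Br are single atoms).
Oxygen count: 3.

3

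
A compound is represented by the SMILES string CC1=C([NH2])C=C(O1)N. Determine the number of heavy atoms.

Every atom symbol written in the SMILES (organic subset) is one heavy atom; implicit H are not written.
Heavy atoms by element → C:5, N:2, O:1.
Total: 8.

8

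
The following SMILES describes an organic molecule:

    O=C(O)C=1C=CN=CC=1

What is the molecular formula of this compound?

Walk through each heavy atom and fill implicit hydrogens from standard valence (C 4, N 3, O 2, S 2, halogen 1):
  atom 1: O, bond orders sum to 2 (valence 2) → 0 H
  atom 2: C, bond orders sum to 4 (valence 4) → 0 H
  atom 3: O, bond orders sum to 1 (valence 2) → 1 H
  atom 4: C, bond orders sum to 4 (valence 4) → 0 H
  atom 5: C, bond orders sum to 3 (valence 4) → 1 H
  atom 6: C, bond orders sum to 3 (valence 4) → 1 H
  atom 7: N, bond orders sum to 3 (valence 3) → 0 H
  atom 8: C, bond orders sum to 3 (valence 4) → 1 H
  atom 9: C, bond orders sum to 3 (valence 4) → 1 H
Totals → C:6, H:5, N:1, O:2.

C6H5NO2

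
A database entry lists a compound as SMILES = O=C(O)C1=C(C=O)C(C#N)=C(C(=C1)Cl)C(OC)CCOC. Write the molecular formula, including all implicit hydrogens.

Walk through each heavy atom and fill implicit hydrogens from standard valence (C 4, N 3, O 2, S 2, halogen 1):
  atom 1: O, bond orders sum to 2 (valence 2) → 0 H
  atom 2: C, bond orders sum to 4 (valence 4) → 0 H
  atom 3: O, bond orders sum to 1 (valence 2) → 1 H
  atom 4: C, bond orders sum to 4 (valence 4) → 0 H
  atom 5: C, bond orders sum to 4 (valence 4) → 0 H
  atom 6: C, bond orders sum to 3 (valence 4) → 1 H
  atom 7: O, bond orders sum to 2 (valence 2) → 0 H
  atom 8: C, bond orders sum to 4 (valence 4) → 0 H
  atom 9: C, bond orders sum to 4 (valence 4) → 0 H
  atom 10: N, bond orders sum to 3 (valence 3) → 0 H
  atom 11: C, bond orders sum to 4 (valence 4) → 0 H
  atom 12: C, bond orders sum to 4 (valence 4) → 0 H
  atom 13: C, bond orders sum to 3 (valence 4) → 1 H
  atom 14: Cl (halogen, monovalent) → 0 H
  atom 15: C, bond orders sum to 3 (valence 4) → 1 H
  atom 16: O, bond orders sum to 2 (valence 2) → 0 H
  atom 17: C, bond orders sum to 1 (valence 4) → 3 H
  atom 18: C, bond orders sum to 2 (valence 4) → 2 H
  atom 19: C, bond orders sum to 2 (valence 4) → 2 H
  atom 20: O, bond orders sum to 2 (valence 2) → 0 H
  atom 21: C, bond orders sum to 1 (valence 4) → 3 H
Totals → C:14, H:14, Cl:1, N:1, O:5.

C14H14ClNO5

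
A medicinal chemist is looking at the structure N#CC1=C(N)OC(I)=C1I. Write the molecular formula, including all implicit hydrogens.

C5H2I2N2O

Walk through each heavy atom and fill implicit hydrogens from standard valence (C 4, N 3, O 2, S 2, halogen 1):
  atom 1: N, bond orders sum to 3 (valence 3) → 0 H
  atom 2: C, bond orders sum to 4 (valence 4) → 0 H
  atom 3: C, bond orders sum to 4 (valence 4) → 0 H
  atom 4: C, bond orders sum to 4 (valence 4) → 0 H
  atom 5: N, bond orders sum to 1 (valence 3) → 2 H
  atom 6: O, bond orders sum to 2 (valence 2) → 0 H
  atom 7: C, bond orders sum to 4 (valence 4) → 0 H
  atom 8: I (halogen, monovalent) → 0 H
  atom 9: C, bond orders sum to 4 (valence 4) → 0 H
  atom 10: I (halogen, monovalent) → 0 H
Totals → C:5, H:2, I:2, N:2, O:1.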